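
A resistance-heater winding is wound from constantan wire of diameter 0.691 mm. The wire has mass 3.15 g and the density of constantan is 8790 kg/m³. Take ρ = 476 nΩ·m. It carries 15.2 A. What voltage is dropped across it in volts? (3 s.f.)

ρ = 476 nΩ·m = 4.76×10^-7 Ω·m
A = π(d/2)² = π(3.4550e-04 m)² = 3.7501e-07 m²
L = m/(density·A) = 0.00315/(8790×3.7501e-07) = 0.9556 m
R = ρL/A = (4.76×10^-7)(0.9556)/(3.7501e-07) = 1.213 Ω
V = IR = 15.2 × 1.213 = 18.4 V

18.4 V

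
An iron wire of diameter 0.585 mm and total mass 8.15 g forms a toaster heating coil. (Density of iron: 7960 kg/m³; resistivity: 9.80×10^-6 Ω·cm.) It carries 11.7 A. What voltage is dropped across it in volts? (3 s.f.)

16.2 V

ρ = 9.80×10^-6 Ω·cm = 9.80×10^-8 Ω·m
A = π(d/2)² = π(2.9250e-04 m)² = 2.6878e-07 m²
L = m/(density·A) = 0.00815/(7960×2.6878e-07) = 3.809 m
R = ρL/A = (9.80×10^-8)(3.809)/(2.6878e-07) = 1.389 Ω
V = IR = 11.7 × 1.389 = 16.2 V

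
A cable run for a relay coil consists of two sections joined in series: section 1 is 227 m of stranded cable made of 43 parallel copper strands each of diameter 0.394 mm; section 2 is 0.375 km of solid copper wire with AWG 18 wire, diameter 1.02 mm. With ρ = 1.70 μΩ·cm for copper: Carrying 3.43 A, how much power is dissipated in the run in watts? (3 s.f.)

100 W

ρ = 1.70 μΩ·cm = 1.70×10^-8 Ω·m
Section 1: A_strand = π(1.9700e-04)² = 1.219e-07 m²; R₁ = ρL/(N·A_s) = (1.70×10^-8)(227)/(43×1.219e-07) = 0.7361 Ω
Section 2: A = π(1.02/2 mm)² = π(5.1000e-04 m)² = 8.171e-07 m²
R₂ = (1.70×10^-8)(375)/(8.171e-07) = 7.802 Ω
R = R₁ + R₂ = 8.538 Ω
P = I²R = (3.43)² × 8.538 = 100 W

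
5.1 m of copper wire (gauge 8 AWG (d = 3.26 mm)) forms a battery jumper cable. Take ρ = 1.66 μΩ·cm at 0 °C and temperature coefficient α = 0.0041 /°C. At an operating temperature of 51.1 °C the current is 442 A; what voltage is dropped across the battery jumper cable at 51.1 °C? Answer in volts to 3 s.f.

ρ = 1.66 μΩ·cm = 1.66×10^-8 Ω·m
A = π(3.26/2 mm)² = π(1.6300e-03 m)² = 8.347e-06 m²
R₍0₎ = ρL/A = (1.66×10^-8)(5.1)/(8.347e-06) = 0.01014 Ω
R₍51.1₎ = R₍0₎(1 + αΔT) = 0.01014 × (1 + 0.0041×51.1) = 0.01227 Ω
V = IR = 442 × 0.01227 = 5.42 V

5.42 V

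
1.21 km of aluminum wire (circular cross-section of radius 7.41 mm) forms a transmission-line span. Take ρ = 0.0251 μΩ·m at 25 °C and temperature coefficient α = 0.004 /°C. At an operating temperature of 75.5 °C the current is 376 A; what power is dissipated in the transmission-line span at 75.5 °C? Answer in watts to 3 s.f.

29900 W

ρ = 0.0251 μΩ·m = 2.51×10^-8 Ω·m
A = πr² = π(7.4100e-03 m)² = 1.725e-04 m²
R₍25₎ = ρL/A = (2.51×10^-8)(1210)/(1.725e-04) = 0.1761 Ω
R₍75.5₎ = R₍25₎(1 + αΔT) = 0.1761 × (1 + 0.004×50.5) = 0.2116 Ω
P = I²R = (376)² × 0.2116 = 29900 W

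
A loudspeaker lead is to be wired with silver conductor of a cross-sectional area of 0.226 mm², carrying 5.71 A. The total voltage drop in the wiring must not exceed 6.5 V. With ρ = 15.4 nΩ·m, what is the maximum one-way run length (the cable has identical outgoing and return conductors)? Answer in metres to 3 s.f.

ρ = 15.4 nΩ·m = 1.54×10^-8 Ω·m
A = 0.226 mm² = 2.260e-07 m²
L_max = V_max·A/(2·ρI) = (6.5)(2.260e-07)/(2×1.54×10^-8×5.71) = 8.35 m

8.35 m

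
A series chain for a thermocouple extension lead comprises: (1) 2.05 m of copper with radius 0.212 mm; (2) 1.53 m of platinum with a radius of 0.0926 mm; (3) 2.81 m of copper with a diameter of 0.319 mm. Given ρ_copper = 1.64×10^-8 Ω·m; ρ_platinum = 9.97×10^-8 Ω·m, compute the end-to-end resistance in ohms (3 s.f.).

6.48 Ω

Seg 1: A = πr² = π(2.1200e-04 m)² = 1.412e-07 m²
R_1 = (1.64×10^-8)(2.05)/(1.412e-07) = 0.2381 Ω
Seg 2: A = πr² = π(9.2600e-05 m)² = 2.694e-08 m²
R_2 = (9.97×10^-8)(1.53)/(2.694e-08) = 5.663 Ω
Seg 3: A = π(d/2)² = π(1.5950e-04 m)² = 7.992e-08 m²
R_3 = (1.64×10^-8)(2.81)/(7.992e-08) = 0.5766 Ω
R_total = R_1 + R_2 + R_3 = 6.48 Ω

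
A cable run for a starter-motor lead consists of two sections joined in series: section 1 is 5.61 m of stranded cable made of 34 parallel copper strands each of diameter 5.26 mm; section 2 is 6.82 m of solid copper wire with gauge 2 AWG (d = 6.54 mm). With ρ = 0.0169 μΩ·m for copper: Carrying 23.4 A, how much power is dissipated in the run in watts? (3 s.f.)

1.95 W

ρ = 0.0169 μΩ·m = 1.69×10^-8 Ω·m
Section 1: A_strand = π(2.6300e-03)² = 2.173e-05 m²; R₁ = ρL/(N·A_s) = (1.69×10^-8)(5.61)/(34×2.173e-05) = 1.283×10^-4 Ω
Section 2: A = π(6.54/2 mm)² = π(3.2700e-03 m)² = 3.359e-05 m²
R₂ = (1.69×10^-8)(6.82)/(3.359e-05) = 0.003431 Ω
R = R₁ + R₂ = 0.003559 Ω
P = I²R = (23.4)² × 0.003559 = 1.95 W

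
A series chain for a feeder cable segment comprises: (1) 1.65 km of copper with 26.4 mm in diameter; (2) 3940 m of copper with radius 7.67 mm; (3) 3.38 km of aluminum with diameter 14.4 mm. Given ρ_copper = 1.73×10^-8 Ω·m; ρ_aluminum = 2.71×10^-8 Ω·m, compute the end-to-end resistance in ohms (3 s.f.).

Seg 1: A = π(d/2)² = π(1.3200e-02 m)² = 5.474e-04 m²
R_1 = (1.73×10^-8)(1650)/(5.474e-04) = 0.05215 Ω
Seg 2: A = πr² = π(7.6700e-03 m)² = 1.848e-04 m²
R_2 = (1.73×10^-8)(3940)/(1.848e-04) = 0.3688 Ω
Seg 3: A = π(d/2)² = π(7.2000e-03 m)² = 1.629e-04 m²
R_3 = (2.71×10^-8)(3380)/(1.629e-04) = 0.5624 Ω
R_total = R_1 + R_2 + R_3 = 0.983 Ω

0.983 Ω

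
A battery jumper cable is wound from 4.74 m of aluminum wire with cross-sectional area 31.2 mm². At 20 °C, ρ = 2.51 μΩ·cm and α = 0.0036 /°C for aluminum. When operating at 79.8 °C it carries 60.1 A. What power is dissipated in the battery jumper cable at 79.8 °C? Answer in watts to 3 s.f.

ρ = 2.51 μΩ·cm = 2.51×10^-8 Ω·m
A = 31.2 mm² = 3.120e-05 m²
R₍20₎ = ρL/A = (2.51×10^-8)(4.74)/(3.120e-05) = 0.003813 Ω
R₍79.8₎ = R₍20₎(1 + αΔT) = 0.003813 × (1 + 0.0036×59.8) = 0.004634 Ω
P = I²R = (60.1)² × 0.004634 = 16.7 W

16.7 W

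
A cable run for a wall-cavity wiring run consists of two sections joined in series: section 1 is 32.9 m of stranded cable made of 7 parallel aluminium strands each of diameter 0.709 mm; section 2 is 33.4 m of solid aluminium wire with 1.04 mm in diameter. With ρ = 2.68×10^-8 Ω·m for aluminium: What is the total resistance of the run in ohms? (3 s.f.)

Section 1: A_strand = π(3.5450e-04)² = 3.948e-07 m²; R₁ = ρL/(N·A_s) = (2.68×10^-8)(32.9)/(7×3.948e-07) = 0.319 Ω
Section 2: A = π(d/2)² = π(5.2000e-04 m)² = 8.495e-07 m²
R₂ = (2.68×10^-8)(33.4)/(8.495e-07) = 1.054 Ω
R = R₁ + R₂ = 1.37 Ω

1.37 Ω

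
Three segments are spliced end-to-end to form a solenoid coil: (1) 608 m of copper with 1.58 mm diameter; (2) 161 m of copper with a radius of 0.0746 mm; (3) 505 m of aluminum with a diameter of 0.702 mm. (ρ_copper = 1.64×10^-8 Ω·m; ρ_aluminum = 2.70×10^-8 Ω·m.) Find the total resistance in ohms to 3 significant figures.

Seg 1: A = π(d/2)² = π(7.9000e-04 m)² = 1.961e-06 m²
R_1 = (1.64×10^-8)(608)/(1.961e-06) = 5.086 Ω
Seg 2: A = πr² = π(7.4600e-05 m)² = 1.748e-08 m²
R_2 = (1.64×10^-8)(161)/(1.748e-08) = 151 Ω
Seg 3: A = π(d/2)² = π(3.5100e-04 m)² = 3.870e-07 m²
R_3 = (2.70×10^-8)(505)/(3.870e-07) = 35.23 Ω
R_total = R_1 + R_2 + R_3 = 191 Ω

191 Ω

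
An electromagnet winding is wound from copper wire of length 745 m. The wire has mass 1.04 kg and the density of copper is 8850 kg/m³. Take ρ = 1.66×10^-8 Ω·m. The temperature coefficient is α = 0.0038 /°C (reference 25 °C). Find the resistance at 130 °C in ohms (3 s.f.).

A = m/(density·L) = 1.04/(8850×745) = 1.5774e-07 m²
R = ρL/A = (1.66×10^-8)(745)/(1.5774e-07) = 78.4 Ω
R(130 °C) = 78.4 × (1 + 0.0038×105) = 110 Ω

110 Ω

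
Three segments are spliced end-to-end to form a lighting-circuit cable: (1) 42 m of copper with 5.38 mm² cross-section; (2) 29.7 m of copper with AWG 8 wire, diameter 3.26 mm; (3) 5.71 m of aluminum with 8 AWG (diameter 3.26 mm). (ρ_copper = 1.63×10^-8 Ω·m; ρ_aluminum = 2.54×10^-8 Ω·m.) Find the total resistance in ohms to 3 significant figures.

Seg 1: A = 5.38 mm² = 5.380e-06 m²
R_1 = (1.63×10^-8)(42)/(5.380e-06) = 0.1272 Ω
Seg 2: A = π(3.26/2 mm)² = π(1.6300e-03 m)² = 8.347e-06 m²
R_2 = (1.63×10^-8)(29.7)/(8.347e-06) = 0.058 Ω
Seg 3: A = π(3.26/2 mm)² = π(1.6300e-03 m)² = 8.347e-06 m²
R_3 = (2.54×10^-8)(5.71)/(8.347e-06) = 0.01738 Ω
R_total = R_1 + R_2 + R_3 = 0.203 Ω

0.203 Ω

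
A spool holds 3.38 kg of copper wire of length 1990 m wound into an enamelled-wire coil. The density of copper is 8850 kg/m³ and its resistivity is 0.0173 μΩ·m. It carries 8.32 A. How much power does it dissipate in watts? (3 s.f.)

ρ = 0.0173 μΩ·m = 1.73×10^-8 Ω·m
A = m/(density·L) = 3.38/(8850×1990) = 1.9192e-07 m²
R = ρL/A = (1.73×10^-8)(1990)/(1.9192e-07) = 179.4 Ω
P = I²R = (8.32)² × 179.4 = 12400 W

12400 W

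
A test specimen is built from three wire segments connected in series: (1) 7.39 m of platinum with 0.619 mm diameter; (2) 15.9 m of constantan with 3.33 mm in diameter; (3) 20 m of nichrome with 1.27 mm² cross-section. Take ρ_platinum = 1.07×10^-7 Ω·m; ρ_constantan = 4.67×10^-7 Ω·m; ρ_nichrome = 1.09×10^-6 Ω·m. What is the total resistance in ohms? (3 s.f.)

Seg 1: A = π(d/2)² = π(3.0950e-04 m)² = 3.009e-07 m²
R_1 = (1.07×10^-7)(7.39)/(3.009e-07) = 2.628 Ω
Seg 2: A = π(d/2)² = π(1.6650e-03 m)² = 8.709e-06 m²
R_2 = (4.67×10^-7)(15.9)/(8.709e-06) = 0.8526 Ω
Seg 3: A = 1.27 mm² = 1.270e-06 m²
R_3 = (1.09×10^-6)(20)/(1.270e-06) = 17.17 Ω
R_total = R_1 + R_2 + R_3 = 20.6 Ω

20.6 Ω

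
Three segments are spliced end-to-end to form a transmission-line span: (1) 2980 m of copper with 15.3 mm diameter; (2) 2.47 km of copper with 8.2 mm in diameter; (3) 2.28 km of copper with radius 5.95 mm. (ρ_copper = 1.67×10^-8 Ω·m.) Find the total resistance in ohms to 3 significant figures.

Seg 1: A = π(d/2)² = π(7.6500e-03 m)² = 1.839e-04 m²
R_1 = (1.67×10^-8)(2980)/(1.839e-04) = 0.2707 Ω
Seg 2: A = π(d/2)² = π(4.1000e-03 m)² = 5.281e-05 m²
R_2 = (1.67×10^-8)(2470)/(5.281e-05) = 0.7811 Ω
Seg 3: A = πr² = π(5.9500e-03 m)² = 1.112e-04 m²
R_3 = (1.67×10^-8)(2280)/(1.112e-04) = 0.3423 Ω
R_total = R_1 + R_2 + R_3 = 1.39 Ω

1.39 Ω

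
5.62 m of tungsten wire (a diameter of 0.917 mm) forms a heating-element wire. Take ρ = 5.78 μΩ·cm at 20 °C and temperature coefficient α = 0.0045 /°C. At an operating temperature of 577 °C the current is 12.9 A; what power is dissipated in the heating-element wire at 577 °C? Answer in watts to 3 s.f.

ρ = 5.78 μΩ·cm = 5.78×10^-8 Ω·m
A = π(d/2)² = π(4.5850e-04 m)² = 6.604e-07 m²
R₍20₎ = ρL/A = (5.78×10^-8)(5.62)/(6.604e-07) = 0.4919 Ω
R₍577₎ = R₍20₎(1 + αΔT) = 0.4919 × (1 + 0.0045×557) = 1.725 Ω
P = I²R = (12.9)² × 1.725 = 287 W

287 W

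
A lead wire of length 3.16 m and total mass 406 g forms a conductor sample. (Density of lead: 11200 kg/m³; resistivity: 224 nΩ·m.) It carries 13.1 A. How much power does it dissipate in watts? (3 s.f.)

10.6 W

ρ = 224 nΩ·m = 2.24×10^-7 Ω·m
A = m/(density·L) = 0.406/(11200×3.16) = 1.1472e-05 m²
R = ρL/A = (2.24×10^-7)(3.16)/(1.1472e-05) = 0.0617 Ω
P = I²R = (13.1)² × 0.0617 = 10.6 W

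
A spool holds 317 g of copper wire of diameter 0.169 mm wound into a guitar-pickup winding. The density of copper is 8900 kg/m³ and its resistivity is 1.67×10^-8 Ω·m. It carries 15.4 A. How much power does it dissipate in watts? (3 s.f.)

A = π(d/2)² = π(8.4500e-05 m)² = 2.2432e-08 m²
L = m/(density·A) = 0.317/(8900×2.2432e-08) = 1588 m
R = ρL/A = (1.67×10^-8)(1588)/(2.2432e-08) = 1182 Ω
P = I²R = (15.4)² × 1182 = 2.80×10^5 W

2.80×10^5 W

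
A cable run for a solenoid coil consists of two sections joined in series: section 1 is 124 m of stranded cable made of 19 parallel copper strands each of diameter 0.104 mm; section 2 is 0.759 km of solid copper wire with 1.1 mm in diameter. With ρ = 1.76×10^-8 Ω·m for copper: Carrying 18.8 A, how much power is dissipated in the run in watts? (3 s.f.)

9750 W

Section 1: A_strand = π(5.2000e-05)² = 8.495e-09 m²; R₁ = ρL/(N·A_s) = (1.76×10^-8)(124)/(19×8.495e-09) = 13.52 Ω
Section 2: A = π(d/2)² = π(5.5000e-04 m)² = 9.503e-07 m²
R₂ = (1.76×10^-8)(759)/(9.503e-07) = 14.06 Ω
R = R₁ + R₂ = 27.58 Ω
P = I²R = (18.8)² × 27.58 = 9750 W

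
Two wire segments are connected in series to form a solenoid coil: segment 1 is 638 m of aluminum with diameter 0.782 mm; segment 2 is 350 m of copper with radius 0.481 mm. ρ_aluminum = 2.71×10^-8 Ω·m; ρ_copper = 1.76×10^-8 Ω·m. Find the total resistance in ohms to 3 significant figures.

Segment 1: A = π(d/2)² = π(3.9100e-04 m)² = 4.803e-07 m²
R₁ = ρL/A = (2.71×10^-8)(638)/(4.803e-07) = 36 Ω
Segment 2: A = πr² = π(4.8100e-04 m)² = 7.268e-07 m²
R₂ = (1.76×10^-8)(350)/(7.268e-07) = 8.475 Ω
R = R₁ + R₂ = 44.5 Ω

44.5 Ω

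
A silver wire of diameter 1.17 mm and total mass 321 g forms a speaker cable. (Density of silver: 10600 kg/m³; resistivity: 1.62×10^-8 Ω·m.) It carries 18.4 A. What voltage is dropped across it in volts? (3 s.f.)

7.81 V

A = π(d/2)² = π(5.8500e-04 m)² = 1.0751e-06 m²
L = m/(density·A) = 0.321/(10600×1.0751e-06) = 28.17 m
R = ρL/A = (1.62×10^-8)(28.17)/(1.0751e-06) = 0.4244 Ω
V = IR = 18.4 × 0.4244 = 7.81 V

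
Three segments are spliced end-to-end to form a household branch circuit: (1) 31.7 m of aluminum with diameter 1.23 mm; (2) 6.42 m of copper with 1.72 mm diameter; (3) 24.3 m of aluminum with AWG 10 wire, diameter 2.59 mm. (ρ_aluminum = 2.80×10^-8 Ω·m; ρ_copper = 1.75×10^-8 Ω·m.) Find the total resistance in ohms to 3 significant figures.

Seg 1: A = π(d/2)² = π(6.1500e-04 m)² = 1.188e-06 m²
R_1 = (2.80×10^-8)(31.7)/(1.188e-06) = 0.747 Ω
Seg 2: A = π(d/2)² = π(8.6000e-04 m)² = 2.324e-06 m²
R_2 = (1.75×10^-8)(6.42)/(2.324e-06) = 0.04835 Ω
Seg 3: A = π(2.59/2 mm)² = π(1.2950e-03 m)² = 5.269e-06 m²
R_3 = (2.80×10^-8)(24.3)/(5.269e-06) = 0.1291 Ω
R_total = R_1 + R_2 + R_3 = 0.924 Ω

0.924 Ω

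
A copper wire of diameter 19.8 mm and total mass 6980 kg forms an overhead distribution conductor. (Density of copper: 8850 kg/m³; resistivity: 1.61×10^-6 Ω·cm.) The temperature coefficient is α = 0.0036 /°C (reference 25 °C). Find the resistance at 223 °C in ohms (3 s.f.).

ρ = 1.61×10^-6 Ω·cm = 1.61×10^-8 Ω·m
A = π(d/2)² = π(9.9000e-03 m)² = 3.0791e-04 m²
L = m/(density·A) = 6980/(8850×3.0791e-04) = 2561 m
R = ρL/A = (1.61×10^-8)(2561)/(3.0791e-04) = 0.1339 Ω
R(223 °C) = 0.1339 × (1 + 0.0036×198) = 0.229 Ω

0.229 Ω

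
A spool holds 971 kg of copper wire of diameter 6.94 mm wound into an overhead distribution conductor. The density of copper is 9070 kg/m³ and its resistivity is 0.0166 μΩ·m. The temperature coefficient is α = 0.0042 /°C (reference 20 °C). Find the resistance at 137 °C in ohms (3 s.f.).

1.85 Ω

ρ = 0.0166 μΩ·m = 1.66×10^-8 Ω·m
A = π(d/2)² = π(3.4700e-03 m)² = 3.7828e-05 m²
L = m/(density·A) = 971/(9070×3.7828e-05) = 2830 m
R = ρL/A = (1.66×10^-8)(2830)/(3.7828e-05) = 1.242 Ω
R(137 °C) = 1.242 × (1 + 0.0042×117) = 1.85 Ω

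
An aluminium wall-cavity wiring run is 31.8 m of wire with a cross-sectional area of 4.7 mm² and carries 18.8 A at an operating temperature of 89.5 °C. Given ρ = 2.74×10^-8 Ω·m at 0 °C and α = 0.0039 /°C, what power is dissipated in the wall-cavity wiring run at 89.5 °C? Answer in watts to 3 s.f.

A = 4.7 mm² = 4.700e-06 m²
R₍0₎ = ρL/A = (2.74×10^-8)(31.8)/(4.700e-06) = 0.1854 Ω
R₍89.5₎ = R₍0₎(1 + αΔT) = 0.1854 × (1 + 0.0039×89.5) = 0.2501 Ω
P = I²R = (18.8)² × 0.2501 = 88.4 W

88.4 W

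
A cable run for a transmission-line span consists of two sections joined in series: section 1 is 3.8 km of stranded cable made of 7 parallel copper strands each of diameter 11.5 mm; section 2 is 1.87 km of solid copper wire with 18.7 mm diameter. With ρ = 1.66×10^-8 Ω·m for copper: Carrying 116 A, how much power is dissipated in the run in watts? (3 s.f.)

2690 W

Section 1: A_strand = π(5.7500e-03)² = 1.039e-04 m²; R₁ = ρL/(N·A_s) = (1.66×10^-8)(3800)/(7×1.039e-04) = 0.08676 Ω
Section 2: A = π(d/2)² = π(9.3500e-03 m)² = 2.746e-04 m²
R₂ = (1.66×10^-8)(1870)/(2.746e-04) = 0.113 Ω
R = R₁ + R₂ = 0.1998 Ω
P = I²R = (116)² × 0.1998 = 2690 W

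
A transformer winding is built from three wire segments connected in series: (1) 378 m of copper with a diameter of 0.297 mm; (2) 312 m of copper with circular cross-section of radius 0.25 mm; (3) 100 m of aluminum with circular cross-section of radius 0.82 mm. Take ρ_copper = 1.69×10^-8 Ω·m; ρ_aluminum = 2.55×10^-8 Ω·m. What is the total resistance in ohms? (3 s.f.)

Seg 1: A = π(d/2)² = π(1.4850e-04 m)² = 6.928e-08 m²
R_1 = (1.69×10^-8)(378)/(6.928e-08) = 92.21 Ω
Seg 2: A = πr² = π(2.5000e-04 m)² = 1.963e-07 m²
R_2 = (1.69×10^-8)(312)/(1.963e-07) = 26.85 Ω
Seg 3: A = πr² = π(8.2000e-04 m)² = 2.112e-06 m²
R_3 = (2.55×10^-8)(100)/(2.112e-06) = 1.207 Ω
R_total = R_1 + R_2 + R_3 = 120 Ω

120 Ω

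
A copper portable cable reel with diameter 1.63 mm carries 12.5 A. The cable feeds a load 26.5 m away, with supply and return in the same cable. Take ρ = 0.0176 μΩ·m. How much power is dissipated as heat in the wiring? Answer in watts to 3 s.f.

ρ = 0.0176 μΩ·m = 1.76×10^-8 Ω·m
A = π(d/2)² = π(8.1500e-04 m)² = 2.087e-06 m²
Total conductor length (both ways) L = 2 × 26.5 = 53 m
R = ρL/A = (1.76×10^-8)(53)/(2.087e-06) = 0.447 Ω
P = I²R = (12.5)² × 0.447 = 69.8 W

69.8 W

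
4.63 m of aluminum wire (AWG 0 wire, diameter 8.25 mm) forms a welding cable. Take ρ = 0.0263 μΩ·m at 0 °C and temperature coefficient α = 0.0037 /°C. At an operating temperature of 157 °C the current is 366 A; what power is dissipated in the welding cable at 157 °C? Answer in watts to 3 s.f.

ρ = 0.0263 μΩ·m = 2.63×10^-8 Ω·m
A = π(8.25/2 mm)² = π(4.1250e-03 m)² = 5.346e-05 m²
R₍0₎ = ρL/A = (2.63×10^-8)(4.63)/(5.346e-05) = 0.002278 Ω
R₍157₎ = R₍0₎(1 + αΔT) = 0.002278 × (1 + 0.0037×157) = 0.003601 Ω
P = I²R = (366)² × 0.003601 = 482 W

482 W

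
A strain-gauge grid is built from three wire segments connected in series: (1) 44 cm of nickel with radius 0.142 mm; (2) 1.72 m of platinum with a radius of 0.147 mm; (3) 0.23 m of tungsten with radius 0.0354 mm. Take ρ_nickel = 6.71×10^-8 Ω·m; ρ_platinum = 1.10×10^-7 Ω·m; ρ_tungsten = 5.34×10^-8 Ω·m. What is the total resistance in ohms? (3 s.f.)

Seg 1: A = πr² = π(1.4200e-04 m)² = 6.335e-08 m²
R_1 = (6.71×10^-8)(0.44)/(6.335e-08) = 0.4661 Ω
Seg 2: A = πr² = π(1.4700e-04 m)² = 6.789e-08 m²
R_2 = (1.10×10^-7)(1.72)/(6.789e-08) = 2.787 Ω
Seg 3: A = πr² = π(3.5400e-05 m)² = 3.937e-09 m²
R_3 = (5.34×10^-8)(0.23)/(3.937e-09) = 3.12 Ω
R_total = R_1 + R_2 + R_3 = 6.37 Ω

6.37 Ω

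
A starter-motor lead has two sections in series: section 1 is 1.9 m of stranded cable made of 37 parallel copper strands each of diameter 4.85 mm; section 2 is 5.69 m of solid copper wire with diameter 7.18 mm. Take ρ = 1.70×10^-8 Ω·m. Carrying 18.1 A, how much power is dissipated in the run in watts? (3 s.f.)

0.798 W

Section 1: A_strand = π(2.4250e-03)² = 1.847e-05 m²; R₁ = ρL/(N·A_s) = (1.70×10^-8)(1.9)/(37×1.847e-05) = 4.725×10^-5 Ω
Section 2: A = π(d/2)² = π(3.5900e-03 m)² = 4.049e-05 m²
R₂ = (1.70×10^-8)(5.69)/(4.049e-05) = 0.002389 Ω
R = R₁ + R₂ = 0.002436 Ω
P = I²R = (18.1)² × 0.002436 = 0.798 W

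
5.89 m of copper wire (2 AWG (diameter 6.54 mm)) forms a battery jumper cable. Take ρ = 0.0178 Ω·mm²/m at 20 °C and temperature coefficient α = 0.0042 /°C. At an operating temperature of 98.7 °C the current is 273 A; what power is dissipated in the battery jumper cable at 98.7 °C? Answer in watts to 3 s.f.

ρ = 0.0178 Ω·mm²/m = 1.78×10^-8 Ω·m
A = π(6.54/2 mm)² = π(3.2700e-03 m)² = 3.359e-05 m²
R₍20₎ = ρL/A = (1.78×10^-8)(5.89)/(3.359e-05) = 0.003121 Ω
R₍98.7₎ = R₍20₎(1 + αΔT) = 0.003121 × (1 + 0.0042×78.7) = 0.004153 Ω
P = I²R = (273)² × 0.004153 = 309 W

309 W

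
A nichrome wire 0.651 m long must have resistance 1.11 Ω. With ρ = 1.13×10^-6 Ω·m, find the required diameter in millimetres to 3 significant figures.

A = ρL/R = (1.13×10^-6)(0.651)/(1.11) = 6.627e-07 m²
d = 2√(A/π) = 9.186e-04 m = 0.919 mm

0.919 mm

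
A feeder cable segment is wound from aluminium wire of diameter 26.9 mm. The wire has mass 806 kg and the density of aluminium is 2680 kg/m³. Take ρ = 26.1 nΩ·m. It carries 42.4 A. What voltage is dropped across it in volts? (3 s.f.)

1.03 V

ρ = 26.1 nΩ·m = 2.61×10^-8 Ω·m
A = π(d/2)² = π(1.3450e-02 m)² = 5.6832e-04 m²
L = m/(density·A) = 806/(2680×5.6832e-04) = 529.2 m
R = ρL/A = (2.61×10^-8)(529.2)/(5.6832e-04) = 0.0243 Ω
V = IR = 42.4 × 0.0243 = 1.03 V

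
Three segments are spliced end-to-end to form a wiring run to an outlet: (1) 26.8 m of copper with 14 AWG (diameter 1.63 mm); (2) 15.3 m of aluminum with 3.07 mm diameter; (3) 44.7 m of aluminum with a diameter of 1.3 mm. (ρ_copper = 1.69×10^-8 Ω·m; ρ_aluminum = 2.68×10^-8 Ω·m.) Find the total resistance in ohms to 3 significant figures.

Seg 1: A = π(1.63/2 mm)² = π(8.1500e-04 m)² = 2.087e-06 m²
R_1 = (1.69×10^-8)(26.8)/(2.087e-06) = 0.217 Ω
Seg 2: A = π(d/2)² = π(1.5350e-03 m)² = 7.402e-06 m²
R_2 = (2.68×10^-8)(15.3)/(7.402e-06) = 0.05539 Ω
Seg 3: A = π(d/2)² = π(6.5000e-04 m)² = 1.327e-06 m²
R_3 = (2.68×10^-8)(44.7)/(1.327e-06) = 0.9025 Ω
R_total = R_1 + R_2 + R_3 = 1.17 Ω

1.17 Ω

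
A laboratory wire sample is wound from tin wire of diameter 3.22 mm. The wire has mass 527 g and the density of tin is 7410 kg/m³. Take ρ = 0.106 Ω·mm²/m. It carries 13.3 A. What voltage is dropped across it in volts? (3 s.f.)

ρ = 0.106 Ω·mm²/m = 1.06×10^-7 Ω·m
A = π(d/2)² = π(1.6100e-03 m)² = 8.1433e-06 m²
L = m/(density·A) = 0.527/(7410×8.1433e-06) = 8.734 m
R = ρL/A = (1.06×10^-7)(8.734)/(8.1433e-06) = 0.1137 Ω
V = IR = 13.3 × 0.1137 = 1.51 V

1.51 V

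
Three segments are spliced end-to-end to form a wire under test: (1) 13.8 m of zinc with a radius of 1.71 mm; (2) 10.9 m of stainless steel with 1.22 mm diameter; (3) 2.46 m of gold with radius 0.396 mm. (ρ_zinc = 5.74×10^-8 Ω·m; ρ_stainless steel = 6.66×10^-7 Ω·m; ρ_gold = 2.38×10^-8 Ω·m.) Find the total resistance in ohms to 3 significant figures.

6.42 Ω

Seg 1: A = πr² = π(1.7100e-03 m)² = 9.186e-06 m²
R_1 = (5.74×10^-8)(13.8)/(9.186e-06) = 0.08623 Ω
Seg 2: A = π(d/2)² = π(6.1000e-04 m)² = 1.169e-06 m²
R_2 = (6.66×10^-7)(10.9)/(1.169e-06) = 6.21 Ω
Seg 3: A = πr² = π(3.9600e-04 m)² = 4.927e-07 m²
R_3 = (2.38×10^-8)(2.46)/(4.927e-07) = 0.1188 Ω
R_total = R_1 + R_2 + R_3 = 6.42 Ω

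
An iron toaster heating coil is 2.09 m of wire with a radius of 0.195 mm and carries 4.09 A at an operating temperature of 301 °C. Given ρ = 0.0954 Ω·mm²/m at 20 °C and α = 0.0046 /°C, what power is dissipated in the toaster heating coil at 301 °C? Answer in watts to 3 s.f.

ρ = 0.0954 Ω·mm²/m = 9.54×10^-8 Ω·m
A = πr² = π(1.9500e-04 m)² = 1.195e-07 m²
R₍20₎ = ρL/A = (9.54×10^-8)(2.09)/(1.195e-07) = 1.669 Ω
R₍301₎ = R₍20₎(1 + αΔT) = 1.669 × (1 + 0.0046×281) = 3.827 Ω
P = I²R = (4.09)² × 3.827 = 64.0 W

64.0 W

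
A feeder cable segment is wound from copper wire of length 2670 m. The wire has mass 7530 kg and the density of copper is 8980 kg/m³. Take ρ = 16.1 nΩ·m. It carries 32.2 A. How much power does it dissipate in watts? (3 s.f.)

142 W

ρ = 16.1 nΩ·m = 1.61×10^-8 Ω·m
A = m/(density·L) = 7530/(8980×2670) = 3.1406e-04 m²
R = ρL/A = (1.61×10^-8)(2670)/(3.1406e-04) = 0.1369 Ω
P = I²R = (32.2)² × 0.1369 = 142 W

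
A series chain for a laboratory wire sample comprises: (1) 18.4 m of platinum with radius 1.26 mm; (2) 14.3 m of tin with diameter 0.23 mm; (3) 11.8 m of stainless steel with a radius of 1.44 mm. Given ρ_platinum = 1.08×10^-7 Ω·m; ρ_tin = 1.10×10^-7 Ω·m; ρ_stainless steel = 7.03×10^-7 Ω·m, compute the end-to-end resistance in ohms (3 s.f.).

Seg 1: A = πr² = π(1.2600e-03 m)² = 4.988e-06 m²
R_1 = (1.08×10^-7)(18.4)/(4.988e-06) = 0.3984 Ω
Seg 2: A = π(d/2)² = π(1.1500e-04 m)² = 4.155e-08 m²
R_2 = (1.10×10^-7)(14.3)/(4.155e-08) = 37.86 Ω
Seg 3: A = πr² = π(1.4400e-03 m)² = 6.514e-06 m²
R_3 = (7.03×10^-7)(11.8)/(6.514e-06) = 1.273 Ω
R_total = R_1 + R_2 + R_3 = 39.5 Ω

39.5 Ω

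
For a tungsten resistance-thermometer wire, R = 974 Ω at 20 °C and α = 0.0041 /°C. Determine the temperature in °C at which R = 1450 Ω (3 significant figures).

139 °C

R = R₀(1 + α(T − T₀)) ⇒ T = T₀ + (R/R₀ − 1)/α
T = 20 + (1450/974 − 1)/0.0041 = 20 + (0.4887)/0.0041 = 139 °C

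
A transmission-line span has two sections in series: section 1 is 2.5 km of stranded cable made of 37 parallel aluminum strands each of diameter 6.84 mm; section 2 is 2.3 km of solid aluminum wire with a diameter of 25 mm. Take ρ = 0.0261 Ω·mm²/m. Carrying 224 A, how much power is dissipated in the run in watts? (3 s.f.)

8540 W

ρ = 0.0261 Ω·mm²/m = 2.61×10^-8 Ω·m
Section 1: A_strand = π(3.4200e-03)² = 3.675e-05 m²; R₁ = ρL/(N·A_s) = (2.61×10^-8)(2500)/(37×3.675e-05) = 0.04799 Ω
Section 2: A = π(d/2)² = π(1.2500e-02 m)² = 4.909e-04 m²
R₂ = (2.61×10^-8)(2300)/(4.909e-04) = 0.1223 Ω
R = R₁ + R₂ = 0.1703 Ω
P = I²R = (224)² × 0.1703 = 8540 W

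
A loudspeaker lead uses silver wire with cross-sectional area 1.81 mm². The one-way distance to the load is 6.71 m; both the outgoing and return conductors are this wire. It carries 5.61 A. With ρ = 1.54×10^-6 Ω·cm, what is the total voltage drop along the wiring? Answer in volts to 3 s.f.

0.641 V

ρ = 1.54×10^-6 Ω·cm = 1.54×10^-8 Ω·m
A = 1.81 mm² = 1.810e-06 m²
Total conductor length (both ways) L = 2 × 6.71 = 13.42 m
R = ρL/A = (1.54×10^-8)(13.42)/(1.810e-06) = 0.1142 Ω
V = IR = 5.61 × 0.1142 = 0.641 V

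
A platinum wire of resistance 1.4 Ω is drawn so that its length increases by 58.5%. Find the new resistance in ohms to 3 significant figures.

k = 1 + 58.5/100 = 1.585; volume constant ⇒ A' = A/k, so R' = k²R.
R' = 2.512 × 1.4 = 3.52 Ω

3.52 Ω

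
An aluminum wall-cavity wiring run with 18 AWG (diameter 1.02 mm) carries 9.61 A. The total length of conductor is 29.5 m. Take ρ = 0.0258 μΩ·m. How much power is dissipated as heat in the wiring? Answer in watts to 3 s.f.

ρ = 0.0258 μΩ·m = 2.58×10^-8 Ω·m
A = π(1.02/2 mm)² = π(5.1000e-04 m)² = 8.171e-07 m²
R = ρL/A = (2.58×10^-8)(29.5)/(8.171e-07) = 0.9314 Ω
P = I²R = (9.61)² × 0.9314 = 86.0 W

86.0 W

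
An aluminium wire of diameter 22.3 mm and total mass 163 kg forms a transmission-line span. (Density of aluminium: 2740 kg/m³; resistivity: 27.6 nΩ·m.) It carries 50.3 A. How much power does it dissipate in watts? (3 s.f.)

ρ = 27.6 nΩ·m = 2.76×10^-8 Ω·m
A = π(d/2)² = π(1.1150e-02 m)² = 3.9057e-04 m²
L = m/(density·A) = 163/(2740×3.9057e-04) = 152.3 m
R = ρL/A = (2.76×10^-8)(152.3)/(3.9057e-04) = 0.01076 Ω
P = I²R = (50.3)² × 0.01076 = 27.2 W

27.2 W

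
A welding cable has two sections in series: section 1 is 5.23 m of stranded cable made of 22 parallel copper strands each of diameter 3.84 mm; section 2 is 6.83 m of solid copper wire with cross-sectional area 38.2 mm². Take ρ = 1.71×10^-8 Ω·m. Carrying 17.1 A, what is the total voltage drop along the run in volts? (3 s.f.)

Section 1: A_strand = π(1.9200e-03)² = 1.158e-05 m²; R₁ = ρL/(N·A_s) = (1.71×10^-8)(5.23)/(22×1.158e-05) = 3.510×10^-4 Ω
Section 2: A = 38.2 mm² = 3.820e-05 m²
R₂ = (1.71×10^-8)(6.83)/(3.820e-05) = 0.003057 Ω
R = R₁ + R₂ = 0.003408 Ω
V = IR = 17.1 × 0.003408 = 0.0583 V

0.0583 V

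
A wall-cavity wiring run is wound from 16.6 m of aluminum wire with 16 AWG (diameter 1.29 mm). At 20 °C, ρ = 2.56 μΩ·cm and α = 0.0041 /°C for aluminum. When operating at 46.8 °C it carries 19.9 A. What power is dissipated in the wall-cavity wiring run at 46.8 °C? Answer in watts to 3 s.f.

ρ = 2.56 μΩ·cm = 2.56×10^-8 Ω·m
A = π(1.29/2 mm)² = π(6.4500e-04 m)² = 1.307e-06 m²
R₍20₎ = ρL/A = (2.56×10^-8)(16.6)/(1.307e-06) = 0.3251 Ω
R₍46.8₎ = R₍20₎(1 + αΔT) = 0.3251 × (1 + 0.0041×26.8) = 0.3609 Ω
P = I²R = (19.9)² × 0.3609 = 143 W

143 W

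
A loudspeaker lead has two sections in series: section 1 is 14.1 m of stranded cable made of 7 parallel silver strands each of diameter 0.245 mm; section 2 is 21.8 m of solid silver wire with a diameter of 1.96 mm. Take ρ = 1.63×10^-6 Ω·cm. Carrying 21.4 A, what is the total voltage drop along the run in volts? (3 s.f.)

ρ = 1.63×10^-6 Ω·cm = 1.63×10^-8 Ω·m
Section 1: A_strand = π(1.2250e-04)² = 4.714e-08 m²; R₁ = ρL/(N·A_s) = (1.63×10^-8)(14.1)/(7×4.714e-08) = 0.6964 Ω
Section 2: A = π(d/2)² = π(9.8000e-04 m)² = 3.017e-06 m²
R₂ = (1.63×10^-8)(21.8)/(3.017e-06) = 0.1178 Ω
R = R₁ + R₂ = 0.8142 Ω
V = IR = 21.4 × 0.8142 = 17.4 V

17.4 V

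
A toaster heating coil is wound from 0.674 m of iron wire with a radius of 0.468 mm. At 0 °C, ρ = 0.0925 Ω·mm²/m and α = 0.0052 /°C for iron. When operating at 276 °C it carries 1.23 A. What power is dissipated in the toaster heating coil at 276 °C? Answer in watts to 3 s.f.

0.334 W

ρ = 0.0925 Ω·mm²/m = 9.25×10^-8 Ω·m
A = πr² = π(4.6800e-04 m)² = 6.881e-07 m²
R₍0₎ = ρL/A = (9.25×10^-8)(0.674)/(6.881e-07) = 0.09061 Ω
R₍276₎ = R₍0₎(1 + αΔT) = 0.09061 × (1 + 0.0052×276) = 0.2206 Ω
P = I²R = (1.23)² × 0.2206 = 0.334 W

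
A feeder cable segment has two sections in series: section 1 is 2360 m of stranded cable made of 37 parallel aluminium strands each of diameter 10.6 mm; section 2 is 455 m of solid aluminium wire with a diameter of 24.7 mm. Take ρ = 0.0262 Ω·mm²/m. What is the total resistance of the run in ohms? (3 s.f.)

0.0438 Ω

ρ = 0.0262 Ω·mm²/m = 2.62×10^-8 Ω·m
Section 1: A_strand = π(5.3000e-03)² = 8.825e-05 m²; R₁ = ρL/(N·A_s) = (2.62×10^-8)(2360)/(37×8.825e-05) = 0.01894 Ω
Section 2: A = π(d/2)² = π(1.2350e-02 m)² = 4.792e-04 m²
R₂ = (2.62×10^-8)(455)/(4.792e-04) = 0.02488 Ω
R = R₁ + R₂ = 0.0438 Ω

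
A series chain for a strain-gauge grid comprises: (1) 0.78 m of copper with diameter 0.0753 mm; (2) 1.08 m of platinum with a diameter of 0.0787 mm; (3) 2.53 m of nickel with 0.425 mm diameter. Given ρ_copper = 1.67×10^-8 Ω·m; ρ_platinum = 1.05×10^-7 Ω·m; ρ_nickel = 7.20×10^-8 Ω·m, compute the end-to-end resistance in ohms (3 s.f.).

Seg 1: A = π(d/2)² = π(3.7650e-05 m)² = 4.453e-09 m²
R_1 = (1.67×10^-8)(0.78)/(4.453e-09) = 2.925 Ω
Seg 2: A = π(d/2)² = π(3.9350e-05 m)² = 4.865e-09 m²
R_2 = (1.05×10^-7)(1.08)/(4.865e-09) = 23.31 Ω
Seg 3: A = π(d/2)² = π(2.1250e-04 m)² = 1.419e-07 m²
R_3 = (7.20×10^-8)(2.53)/(1.419e-07) = 1.284 Ω
R_total = R_1 + R_2 + R_3 = 27.5 Ω

27.5 Ω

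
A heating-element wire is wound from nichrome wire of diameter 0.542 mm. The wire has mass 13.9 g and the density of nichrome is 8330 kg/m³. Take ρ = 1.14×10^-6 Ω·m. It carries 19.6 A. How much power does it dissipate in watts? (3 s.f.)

A = π(d/2)² = π(2.7100e-04 m)² = 2.3072e-07 m²
L = m/(density·A) = 0.0139/(8330×2.3072e-07) = 7.232 m
R = ρL/A = (1.14×10^-6)(7.232)/(2.3072e-07) = 35.74 Ω
P = I²R = (19.6)² × 35.74 = 13700 W

13700 W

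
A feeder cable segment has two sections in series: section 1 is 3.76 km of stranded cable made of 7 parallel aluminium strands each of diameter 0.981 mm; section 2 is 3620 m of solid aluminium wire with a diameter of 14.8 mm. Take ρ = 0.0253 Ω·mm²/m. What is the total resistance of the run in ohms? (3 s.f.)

18.5 Ω

ρ = 0.0253 Ω·mm²/m = 2.53×10^-8 Ω·m
Section 1: A_strand = π(4.9050e-04)² = 7.558e-07 m²; R₁ = ρL/(N·A_s) = (2.53×10^-8)(3760)/(7×7.558e-07) = 17.98 Ω
Section 2: A = π(d/2)² = π(7.4000e-03 m)² = 1.720e-04 m²
R₂ = (2.53×10^-8)(3620)/(1.720e-04) = 0.5324 Ω
R = R₁ + R₂ = 18.5 Ω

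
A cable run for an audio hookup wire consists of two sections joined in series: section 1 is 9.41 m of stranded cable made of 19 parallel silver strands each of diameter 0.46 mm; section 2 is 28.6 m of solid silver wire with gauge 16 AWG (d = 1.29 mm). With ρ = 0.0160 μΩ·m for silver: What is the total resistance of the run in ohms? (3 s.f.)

ρ = 0.0160 μΩ·m = 1.60×10^-8 Ω·m
Section 1: A_strand = π(2.3000e-04)² = 1.662e-07 m²; R₁ = ρL/(N·A_s) = (1.60×10^-8)(9.41)/(19×1.662e-07) = 0.04768 Ω
Section 2: A = π(1.29/2 mm)² = π(6.4500e-04 m)² = 1.307e-06 m²
R₂ = (1.60×10^-8)(28.6)/(1.307e-06) = 0.3501 Ω
R = R₁ + R₂ = 0.398 Ω

0.398 Ω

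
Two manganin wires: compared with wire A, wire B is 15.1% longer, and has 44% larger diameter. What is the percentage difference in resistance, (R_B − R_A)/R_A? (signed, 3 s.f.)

R ∝ L/d², so R_B/R_A = (1 + 15.1/100) × (1 + 44/100)⁻²
= 1.151 × 0.4823 = 0.5551
(R_B − R_A)/R_A = 0.5551 − 1 = -44.5%

-44.5%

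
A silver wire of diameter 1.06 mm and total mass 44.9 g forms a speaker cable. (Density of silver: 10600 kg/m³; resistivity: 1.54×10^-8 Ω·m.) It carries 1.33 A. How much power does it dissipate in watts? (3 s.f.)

0.148 W

A = π(d/2)² = π(5.3000e-04 m)² = 8.8247e-07 m²
L = m/(density·A) = 0.0449/(10600×8.8247e-07) = 4.8 m
R = ρL/A = (1.54×10^-8)(4.8)/(8.8247e-07) = 0.08376 Ω
P = I²R = (1.33)² × 0.08376 = 0.148 W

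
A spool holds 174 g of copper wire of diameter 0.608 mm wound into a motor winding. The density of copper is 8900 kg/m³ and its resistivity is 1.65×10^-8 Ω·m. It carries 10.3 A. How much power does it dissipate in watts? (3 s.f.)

406 W

A = π(d/2)² = π(3.0400e-04 m)² = 2.9033e-07 m²
L = m/(density·A) = 0.174/(8900×2.9033e-07) = 67.34 m
R = ρL/A = (1.65×10^-8)(67.34)/(2.9033e-07) = 3.827 Ω
P = I²R = (10.3)² × 3.827 = 406 W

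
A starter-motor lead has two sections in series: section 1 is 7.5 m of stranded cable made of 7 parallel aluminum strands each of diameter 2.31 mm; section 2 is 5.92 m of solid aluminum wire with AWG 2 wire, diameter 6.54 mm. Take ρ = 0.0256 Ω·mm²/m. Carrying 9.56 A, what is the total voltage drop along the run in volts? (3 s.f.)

0.106 V

ρ = 0.0256 Ω·mm²/m = 2.56×10^-8 Ω·m
Section 1: A_strand = π(1.1550e-03)² = 4.191e-06 m²; R₁ = ρL/(N·A_s) = (2.56×10^-8)(7.5)/(7×4.191e-06) = 0.006545 Ω
Section 2: A = π(6.54/2 mm)² = π(3.2700e-03 m)² = 3.359e-05 m²
R₂ = (2.56×10^-8)(5.92)/(3.359e-05) = 0.004511 Ω
R = R₁ + R₂ = 0.01106 Ω
V = IR = 9.56 × 0.01106 = 0.106 V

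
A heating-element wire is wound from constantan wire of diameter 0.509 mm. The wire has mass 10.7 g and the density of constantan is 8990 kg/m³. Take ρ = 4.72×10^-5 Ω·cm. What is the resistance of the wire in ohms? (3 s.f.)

ρ = 4.72×10^-5 Ω·cm = 4.72×10^-7 Ω·m
A = π(d/2)² = π(2.5450e-04 m)² = 2.0348e-07 m²
L = m/(density·A) = 0.0107/(8990×2.0348e-07) = 5.849 m
R = ρL/A = (4.72×10^-7)(5.849)/(2.0348e-07) = 13.6 Ω

13.6 Ω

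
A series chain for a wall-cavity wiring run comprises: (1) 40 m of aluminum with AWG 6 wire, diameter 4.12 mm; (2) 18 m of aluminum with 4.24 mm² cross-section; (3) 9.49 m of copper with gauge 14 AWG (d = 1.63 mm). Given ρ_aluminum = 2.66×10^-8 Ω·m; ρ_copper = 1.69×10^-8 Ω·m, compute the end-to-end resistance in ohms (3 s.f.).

Seg 1: A = π(4.12/2 mm)² = π(2.0600e-03 m)² = 1.333e-05 m²
R_1 = (2.66×10^-8)(40)/(1.333e-05) = 0.07981 Ω
Seg 2: A = 4.24 mm² = 4.240e-06 m²
R_2 = (2.66×10^-8)(18)/(4.240e-06) = 0.1129 Ω
Seg 3: A = π(1.63/2 mm)² = π(8.1500e-04 m)² = 2.087e-06 m²
R_3 = (1.69×10^-8)(9.49)/(2.087e-06) = 0.07686 Ω
R_total = R_1 + R_2 + R_3 = 0.270 Ω

0.270 Ω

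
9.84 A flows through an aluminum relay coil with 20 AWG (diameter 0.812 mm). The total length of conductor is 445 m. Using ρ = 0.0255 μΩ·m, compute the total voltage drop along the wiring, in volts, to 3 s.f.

ρ = 0.0255 μΩ·m = 2.55×10^-8 Ω·m
A = π(0.812/2 mm)² = π(4.0600e-04 m)² = 5.178e-07 m²
R = ρL/A = (2.55×10^-8)(445)/(5.178e-07) = 21.91 Ω
V = IR = 9.84 × 21.91 = 216 V

216 V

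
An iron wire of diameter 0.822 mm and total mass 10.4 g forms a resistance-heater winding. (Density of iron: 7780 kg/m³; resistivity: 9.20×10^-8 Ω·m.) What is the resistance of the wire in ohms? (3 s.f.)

A = π(d/2)² = π(4.1100e-04 m)² = 5.3068e-07 m²
L = m/(density·A) = 0.0104/(7780×5.3068e-07) = 2.519 m
R = ρL/A = (9.20×10^-8)(2.519)/(5.3068e-07) = 0.437 Ω

0.437 Ω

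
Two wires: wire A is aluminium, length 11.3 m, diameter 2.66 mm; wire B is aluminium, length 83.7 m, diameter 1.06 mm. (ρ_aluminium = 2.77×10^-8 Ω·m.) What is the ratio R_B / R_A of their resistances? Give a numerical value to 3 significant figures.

R ∝ ρL/d², so R_B/R_A = (L_B/L_A) × (d_A/d_B)²
= (83.7/11.3) × (2.66/1.06)² = 46.6

46.6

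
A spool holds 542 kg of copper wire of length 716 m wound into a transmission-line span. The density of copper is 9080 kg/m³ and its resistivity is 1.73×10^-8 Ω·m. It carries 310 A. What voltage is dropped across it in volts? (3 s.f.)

A = m/(density·L) = 542/(9080×716) = 8.3368e-05 m²
R = ρL/A = (1.73×10^-8)(716)/(8.3368e-05) = 0.1486 Ω
V = IR = 310 × 0.1486 = 46.1 V

46.1 V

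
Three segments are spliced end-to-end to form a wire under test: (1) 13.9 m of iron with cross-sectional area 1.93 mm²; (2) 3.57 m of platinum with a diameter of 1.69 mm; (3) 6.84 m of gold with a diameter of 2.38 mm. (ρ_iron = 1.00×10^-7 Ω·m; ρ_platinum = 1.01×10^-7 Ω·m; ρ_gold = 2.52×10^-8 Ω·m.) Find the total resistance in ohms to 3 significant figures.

Seg 1: A = 1.93 mm² = 1.930e-06 m²
R_1 = (1.00×10^-7)(13.9)/(1.930e-06) = 0.7202 Ω
Seg 2: A = π(d/2)² = π(8.4500e-04 m)² = 2.243e-06 m²
R_2 = (1.01×10^-7)(3.57)/(2.243e-06) = 0.1607 Ω
Seg 3: A = π(d/2)² = π(1.1900e-03 m)² = 4.449e-06 m²
R_3 = (2.52×10^-8)(6.84)/(4.449e-06) = 0.03874 Ω
R_total = R_1 + R_2 + R_3 = 0.920 Ω

0.920 Ω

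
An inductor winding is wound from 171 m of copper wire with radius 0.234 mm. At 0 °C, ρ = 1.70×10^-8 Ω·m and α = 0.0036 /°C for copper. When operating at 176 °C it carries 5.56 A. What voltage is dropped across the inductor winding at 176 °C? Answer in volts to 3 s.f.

A = πr² = π(2.3400e-04 m)² = 1.720e-07 m²
R₍0₎ = ρL/A = (1.70×10^-8)(171)/(1.720e-07) = 16.9 Ω
R₍176₎ = R₍0₎(1 + αΔT) = 16.9 × (1 + 0.0036×176) = 27.61 Ω
V = IR = 5.56 × 27.61 = 153 V

153 V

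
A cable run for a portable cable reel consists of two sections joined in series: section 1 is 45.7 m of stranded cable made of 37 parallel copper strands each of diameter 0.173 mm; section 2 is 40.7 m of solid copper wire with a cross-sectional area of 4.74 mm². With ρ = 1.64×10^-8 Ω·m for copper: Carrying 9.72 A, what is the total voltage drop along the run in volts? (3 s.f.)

Section 1: A_strand = π(8.6500e-05)² = 2.351e-08 m²; R₁ = ρL/(N·A_s) = (1.64×10^-8)(45.7)/(37×2.351e-08) = 0.8617 Ω
Section 2: A = 4.74 mm² = 4.740e-06 m²
R₂ = (1.64×10^-8)(40.7)/(4.740e-06) = 0.1408 Ω
R = R₁ + R₂ = 1.003 Ω
V = IR = 9.72 × 1.003 = 9.74 V

9.74 V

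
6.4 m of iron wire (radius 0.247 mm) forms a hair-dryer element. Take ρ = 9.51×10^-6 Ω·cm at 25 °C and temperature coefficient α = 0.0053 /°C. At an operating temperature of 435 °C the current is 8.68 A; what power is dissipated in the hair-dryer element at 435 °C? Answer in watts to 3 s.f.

ρ = 9.51×10^-6 Ω·cm = 9.51×10^-8 Ω·m
A = πr² = π(2.4700e-04 m)² = 1.917e-07 m²
R₍25₎ = ρL/A = (9.51×10^-8)(6.4)/(1.917e-07) = 3.176 Ω
R₍435₎ = R₍25₎(1 + αΔT) = 3.176 × (1 + 0.0053×410) = 10.08 Ω
P = I²R = (8.68)² × 10.08 = 759 W

759 W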